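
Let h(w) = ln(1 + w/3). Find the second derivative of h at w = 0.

-1/9

Compute the successive derivatives at the expansion point and divide by k!.
The coefficient of w^2 in the expansion is -1/18, so h′′(0) = 2! * (-1/18) = -1/9.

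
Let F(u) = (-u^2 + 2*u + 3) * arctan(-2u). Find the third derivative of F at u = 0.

Shift and add copies of the series according to the polynomial's terms.
The coefficient of u^3 in the expansion is 10, so F′′′(0) = 3! * (10) = 60.

60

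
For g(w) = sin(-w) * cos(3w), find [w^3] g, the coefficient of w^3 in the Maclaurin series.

Multiply the two series term by term and collect like powers.
[w^0] = 0;  [w^1] = -1;  [w^2] = 0;  [w^3] = 14/3.

14/3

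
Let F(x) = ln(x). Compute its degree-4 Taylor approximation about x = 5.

-(x - 5)^4/2500 + (x - 5)^3/375 - (x - 5)^2/50 + (x - 5)/5 + ln(5)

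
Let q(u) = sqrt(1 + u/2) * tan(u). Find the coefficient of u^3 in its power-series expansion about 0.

Multiply the two series term by term and collect like powers.
q(0) = 0
q′(0) = 1
q′′(0) = 1/2
q′′′(0) = 29/16

29/96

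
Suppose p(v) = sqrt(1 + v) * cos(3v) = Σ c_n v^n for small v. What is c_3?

Take the Cauchy product of the two expansions.
p(0) = 1
p′(0) = 1/2
p′′(0) = -37/4
p′′′(0) = -105/8
So c_3 = p′′′(0)/3! = -35/16.

-35/16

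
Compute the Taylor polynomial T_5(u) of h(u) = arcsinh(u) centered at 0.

3*u^5/40 - u^3/6 + u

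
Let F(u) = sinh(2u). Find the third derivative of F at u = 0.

The coefficient of u^3 in the expansion is 4/3, so F′′′(0) = 3! * (4/3) = 8.

8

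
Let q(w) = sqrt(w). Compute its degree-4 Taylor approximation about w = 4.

-5*(w - 4)^4/16384 + (w - 4)^3/512 - (w - 4)^2/64 + (w - 4)/4 + 2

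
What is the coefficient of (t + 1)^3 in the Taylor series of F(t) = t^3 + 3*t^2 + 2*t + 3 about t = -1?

1

F(-1) = 3
F′(-1) = -1
F′′(-1) = 0
F′′′(-1) = 6
The Taylor polynomial is Σ F^(k)(-1)/k! · (t + 1)^k.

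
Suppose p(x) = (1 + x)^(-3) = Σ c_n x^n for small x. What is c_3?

Compute the successive derivatives at the expansion point and divide by k!.
p(0) = 1
p′(0) = -3
p′′(0) = 12
p′′′(0) = -60
The Taylor polynomial is Σ p^(k)(0)/k! · x^k.

-10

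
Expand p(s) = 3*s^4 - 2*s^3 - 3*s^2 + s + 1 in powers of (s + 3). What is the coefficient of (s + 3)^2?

Use the known series and substitute for the argument.
So c_2 = p′′(-3)/2! = 177.

177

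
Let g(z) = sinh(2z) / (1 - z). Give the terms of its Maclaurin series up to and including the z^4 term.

10*z^4/3 + 10*z^3/3 + 2*z^2 + 2*z

Write out both Maclaurin series and multiply, keeping only the needed powers.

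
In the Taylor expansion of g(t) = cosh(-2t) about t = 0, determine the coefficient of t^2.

2

Use the known series and substitute for the argument.
g(0) = 1
g′(0) = 0
g′′(0) = 4
Dividing each by k! gives the coefficients c_0, ..., c_2.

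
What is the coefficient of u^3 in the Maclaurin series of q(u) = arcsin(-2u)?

q(0) = 0
q′(0) = -2
q′′(0) = 0
q′′′(0) = -8
So c_3 = q′′′(0)/3! = -4/3.

-4/3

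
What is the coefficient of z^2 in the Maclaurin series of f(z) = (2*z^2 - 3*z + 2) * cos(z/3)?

17/9

Distribute the polynomial across the series and collect like powers.
f(0) = 2
f′(0) = -3
f′′(0) = 34/9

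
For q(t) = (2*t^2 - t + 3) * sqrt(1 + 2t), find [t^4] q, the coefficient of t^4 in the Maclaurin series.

-27/8

Multiply each power in the prefactor through the base expansion.
q(0) = 3
q′(0) = 2
q′′(0) = -1
q′′′(0) = 24
q^(4)(0) = -81
The Taylor polynomial is Σ q^(k)(0)/k! · t^k.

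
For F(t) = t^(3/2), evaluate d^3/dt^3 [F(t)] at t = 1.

-3/8

Differentiate repeatedly and evaluate at the center.
The coefficient of (t - 1)^3 in the expansion is -1/16, so F′′′(1) = 3! * (-1/16) = -3/8.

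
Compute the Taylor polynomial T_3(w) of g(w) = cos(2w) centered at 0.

Differentiate repeatedly and evaluate at the center.
g(0) = 1
g′(0) = 0
g′′(0) = -4
g′′′(0) = 0

1 - 2*w^2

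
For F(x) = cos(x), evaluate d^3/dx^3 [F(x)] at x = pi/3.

sqrt(3)/2

From the series, [(x - pi/3)^3] F = sqrt(3)/12; multiply by 3! = 6 to get sqrt(3)/2.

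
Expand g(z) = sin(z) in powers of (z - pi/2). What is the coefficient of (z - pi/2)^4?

Compute the successive derivatives at the expansion point and divide by k!.
g(pi/2) = 1
g′(pi/2) = 0
g′′(pi/2) = -1
g′′′(pi/2) = 0
g^(4)(pi/2) = 1

1/24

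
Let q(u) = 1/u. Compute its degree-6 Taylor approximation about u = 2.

(u - 2)^6/128 - (u - 2)^5/64 + (u - 2)^4/32 - (u - 2)^3/16 + (u - 2)^2/8 - (u - 2)/4 + 1/2

[(u - 2)^0] = 1/2;  [(u - 2)^1] = -1/4;  [(u - 2)^2] = 1/8;  [(u - 2)^3] = -1/16;  [(u - 2)^4] = 1/32;  [(u - 2)^5] = -1/64;  [(u - 2)^6] = 1/128.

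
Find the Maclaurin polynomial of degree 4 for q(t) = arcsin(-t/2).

-t^3/48 - t/2

Use the known series and substitute for the argument.
q(0) = 0
q′(0) = -1/2
q′′(0) = 0
q′′′(0) = -1/8
q^(4)(0) = 0
Then c_k = q^(k)(0)/k! gives each Taylor coefficient.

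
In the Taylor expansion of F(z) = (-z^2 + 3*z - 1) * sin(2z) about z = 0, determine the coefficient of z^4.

Multiply each power in the prefactor through the base expansion.
So c_4 = F^(4)(0)/4! = -4.

-4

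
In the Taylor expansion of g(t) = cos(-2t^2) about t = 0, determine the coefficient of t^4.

-2

g(0) = 1
g′(0) = 0
g′′(0) = 0
g′′′(0) = 0
g^(4)(0) = -48
So c_4 = g^(4)(0)/4! = -2.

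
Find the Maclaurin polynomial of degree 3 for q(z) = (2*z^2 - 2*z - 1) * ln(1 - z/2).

-17*z^3/24 + 9*z^2/8 + z/2

Distribute the polynomial across the series and collect like powers.
q(0) = 0
q′(0) = 1/2
q′′(0) = 9/4
q′′′(0) = -17/4
The Taylor polynomial is Σ q^(k)(0)/k! · z^k.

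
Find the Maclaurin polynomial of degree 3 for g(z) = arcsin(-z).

[z^0] = 0;  [z^1] = -1;  [z^2] = 0;  [z^3] = -1/6.

-z^3/6 - z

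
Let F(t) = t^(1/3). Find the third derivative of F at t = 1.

From the series, [(t - 1)^3] F = 5/81; multiply by 3! = 6 to get 10/27.

10/27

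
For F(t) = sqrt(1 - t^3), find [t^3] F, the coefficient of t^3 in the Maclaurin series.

F(0) = 1
F′(0) = 0
F′′(0) = 0
F′′′(0) = -3
Dividing each by k! gives the coefficients c_0, ..., c_3.

-1/2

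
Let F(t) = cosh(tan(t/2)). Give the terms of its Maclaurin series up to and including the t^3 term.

Plug the Maclaurin series of the inner function into that of the outer and collect terms.
[t^0] = 1;  [t^1] = 0;  [t^2] = 1/8;  [t^3] = 0.

t^2/8 + 1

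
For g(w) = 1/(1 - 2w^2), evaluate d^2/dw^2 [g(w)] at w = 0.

4

Compute the successive derivatives at the expansion point and divide by k!.
The coefficient of w^2 in the expansion is 2, so g′′(0) = 2! * (2) = 4.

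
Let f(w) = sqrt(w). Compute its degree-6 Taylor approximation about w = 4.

-21*(w - 4)^6/2097152 + 7*(w - 4)^5/131072 - 5*(w - 4)^4/16384 + (w - 4)^3/512 - (w - 4)^2/64 + (w - 4)/4 + 2

f(4) = 2
f′(4) = 1/4
f′′(4) = -1/32
f′′′(4) = 3/256
f^(4)(4) = -15/2048
f^(5)(4) = 105/16384
f^(6)(4) = -945/131072
Dividing each by k! gives the coefficients c_0, ..., c_6.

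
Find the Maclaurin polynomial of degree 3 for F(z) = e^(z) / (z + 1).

Expand 1/(denominator) as a geometric series and multiply by the numerator's series.
[z^0] = 1;  [z^1] = 0;  [z^2] = 1/2;  [z^3] = -1/3.

-z^3/3 + z^2/2 + 1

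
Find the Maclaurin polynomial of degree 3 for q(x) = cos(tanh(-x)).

Plug the Maclaurin series of the inner function into that of the outer and collect terms.

1 - x^2/2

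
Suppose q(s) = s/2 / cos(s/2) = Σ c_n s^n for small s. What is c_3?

Invert the denominator's series and multiply.
q(0) = 0
q′(0) = 1/2
q′′(0) = 0
q′′′(0) = 3/8

1/16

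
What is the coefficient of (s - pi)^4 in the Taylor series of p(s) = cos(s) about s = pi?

Apply the Taylor formula c_k = f^(k)(a)/k!.
p(pi) = -1
p′(pi) = 0
p′′(pi) = 1
p′′′(pi) = 0
p^(4)(pi) = -1
So c_4 = p^(4)(pi)/4! = -1/24.

-1/24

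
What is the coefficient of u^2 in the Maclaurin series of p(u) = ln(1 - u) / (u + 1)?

Use 1/(1 - r) = Σ r^k on the denominator, then take the Cauchy product.
p(0) = 0
p′(0) = -1
p′′(0) = 1

1/2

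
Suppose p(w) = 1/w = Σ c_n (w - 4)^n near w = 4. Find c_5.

-1/4096

p(4) = 1/4
p′(4) = -1/16
p′′(4) = 1/32
p′′′(4) = -3/128
p^(4)(4) = 3/128
p^(5)(4) = -15/512
So c_5 = p^(5)(4)/5! = -1/4096.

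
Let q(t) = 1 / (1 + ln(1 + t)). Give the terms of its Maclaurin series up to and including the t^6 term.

Expand as Σ (-1)^k u^k with u equal to the inner function's series.
q(0) = 1
q′(0) = -1
q′′(0) = 3
q′′′(0) = -14
q^(4)(0) = 88
q^(5)(0) = -694
q^(6)(0) = 6578
Dividing each by k! gives the coefficients c_0, ..., c_6.

3289*t^6/360 - 347*t^5/60 + 11*t^4/3 - 7*t^3/3 + 3*t^2/2 - t + 1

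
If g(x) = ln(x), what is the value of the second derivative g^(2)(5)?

From the series, [(x - 5)^2] g = -1/50; multiply by 2! = 2 to get -1/25.

-1/25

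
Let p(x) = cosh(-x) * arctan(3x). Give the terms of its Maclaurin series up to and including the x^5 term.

1769*x^5/40 - 15*x^3/2 + 3*x

Expand each factor separately, then convolve coefficients.
[x^0] = 0;  [x^1] = 3;  [x^2] = 0;  [x^3] = -15/2;  [x^4] = 0;  [x^5] = 1769/40.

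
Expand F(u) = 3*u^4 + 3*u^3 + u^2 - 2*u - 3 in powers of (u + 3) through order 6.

[(u + 3)^0] = 174;  [(u + 3)^1] = -251;  [(u + 3)^2] = 136;  [(u + 3)^3] = -33;  [(u + 3)^4] = 3;  [(u + 3)^5] = 0;  [(u + 3)^6] = 0.

3*(u + 3)^4 - 33*(u + 3)^3 + 136*(u + 3)^2 - 251*(u + 3) + 174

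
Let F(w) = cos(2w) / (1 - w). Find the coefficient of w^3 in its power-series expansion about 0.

Expand 1/(denominator) as a geometric series and multiply by the numerator's series.
So c_3 = F′′′(0)/3! = -1.

-1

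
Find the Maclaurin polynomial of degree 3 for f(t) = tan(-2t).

-8*t^3/3 - 2*t

f(0) = 0
f′(0) = -2
f′′(0) = 0
f′′′(0) = -16
The Taylor polynomial is Σ f^(k)(0)/k! · t^k.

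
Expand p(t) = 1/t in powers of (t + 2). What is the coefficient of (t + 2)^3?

p(-2) = -1/2
p′(-2) = -1/4
p′′(-2) = -1/4
p′′′(-2) = -3/8
Then c_k = p^(k)(-2)/k! gives each Taylor coefficient.

-1/16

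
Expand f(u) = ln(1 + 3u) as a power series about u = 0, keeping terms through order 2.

-9*u^2/2 + 3*u

Differentiate repeatedly and evaluate at the center.
[u^0] = 0;  [u^1] = 3;  [u^2] = -9/2.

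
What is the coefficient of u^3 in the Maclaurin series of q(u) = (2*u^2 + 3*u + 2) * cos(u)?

Shift and add copies of the series according to the polynomial's terms.
q(0) = 2
q′(0) = 3
q′′(0) = 2
q′′′(0) = -9
So c_3 = q′′′(0)/3! = -3/2.

-3/2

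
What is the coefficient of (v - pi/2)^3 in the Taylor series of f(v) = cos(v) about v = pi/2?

f(pi/2) = 0
f′(pi/2) = -1
f′′(pi/2) = 0
f′′′(pi/2) = 1
Then c_k = f^(k)(pi/2)/k! gives each Taylor coefficient.

1/6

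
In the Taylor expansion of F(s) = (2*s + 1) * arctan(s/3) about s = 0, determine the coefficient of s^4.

Distribute the polynomial across the series and collect like powers.
F(0) = 0
F′(0) = 1/3
F′′(0) = 4/3
F′′′(0) = -2/27
F^(4)(0) = -16/27
So c_4 = F^(4)(0)/4! = -2/81.

-2/81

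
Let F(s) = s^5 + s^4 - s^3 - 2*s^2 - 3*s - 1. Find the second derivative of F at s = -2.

From the series, [(s + 2)^2] F = -52; multiply by 2! = 2 to get -104.

-104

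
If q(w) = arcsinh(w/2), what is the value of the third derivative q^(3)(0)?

The coefficient of w^3 in the expansion is -1/48, so q′′′(0) = 3! * (-1/48) = -1/8.

-1/8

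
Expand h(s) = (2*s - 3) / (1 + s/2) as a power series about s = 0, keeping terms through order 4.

-7*s^4/16 + 7*s^3/8 - 7*s^2/4 + 7*s/2 - 3

Distribute the polynomial across the series and collect like powers.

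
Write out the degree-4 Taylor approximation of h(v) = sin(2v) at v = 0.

-4*v^3/3 + 2*v

Apply the Taylor formula c_k = f^(k)(a)/k!.
h(0) = 0
h′(0) = 2
h′′(0) = 0
h′′′(0) = -8
h^(4)(0) = 0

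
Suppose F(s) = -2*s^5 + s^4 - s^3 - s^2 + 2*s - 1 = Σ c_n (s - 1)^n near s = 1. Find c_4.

[(s - 1)^0] = -2;  [(s - 1)^1] = -9;  [(s - 1)^2] = -18;  [(s - 1)^3] = -17;  [(s - 1)^4] = -9.

-9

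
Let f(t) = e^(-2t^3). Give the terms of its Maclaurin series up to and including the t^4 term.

1 - 2*t^3

[t^0] = 1;  [t^1] = 0;  [t^2] = 0;  [t^3] = -2;  [t^4] = 0.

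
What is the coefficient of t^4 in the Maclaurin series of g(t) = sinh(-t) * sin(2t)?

1

Expand each factor separately, then convolve coefficients.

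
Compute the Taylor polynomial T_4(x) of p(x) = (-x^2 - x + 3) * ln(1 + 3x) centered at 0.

-261*x^4/4 + 57*x^3/2 - 33*x^2/2 + 9*x

Multiply each power in the prefactor through the base expansion.
p(0) = 0
p′(0) = 9
p′′(0) = -33
p′′′(0) = 171
p^(4)(0) = -1566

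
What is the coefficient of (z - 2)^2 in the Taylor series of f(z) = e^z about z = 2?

[(z - 2)^0] = e^(2);  [(z - 2)^1] = e^(2);  [(z - 2)^2] = e^(2)/2.
So c_2 = f′′(2)/2! = e^(2)/2.

e^(2)/2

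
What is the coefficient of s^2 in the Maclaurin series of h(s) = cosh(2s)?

2

[s^0] = 1;  [s^1] = 0;  [s^2] = 2.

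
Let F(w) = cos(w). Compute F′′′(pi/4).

sqrt(2)/2

The coefficient of (w - pi/4)^3 in the expansion is sqrt(2)/12, so F′′′(pi/4) = 3! * (sqrt(2)/12) = sqrt(2)/2.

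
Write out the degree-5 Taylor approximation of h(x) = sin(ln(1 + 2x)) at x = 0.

Plug the Maclaurin series of the inner function into that of the outer and collect terms.
[x^0] = 0;  [x^1] = 2;  [x^2] = -2;  [x^3] = 4/3;  [x^4] = 0;  [x^5] = -8/3.

-8*x^5/3 + 4*x^3/3 - 2*x^2 + 2*x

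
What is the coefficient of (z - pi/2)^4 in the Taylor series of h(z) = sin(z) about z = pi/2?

1/24

Apply the Taylor formula c_k = f^(k)(a)/k!.
h(pi/2) = 1
h′(pi/2) = 0
h′′(pi/2) = -1
h′′′(pi/2) = 0
h^(4)(pi/2) = 1
The Taylor polynomial is Σ h^(k)(pi/2)/k! · (z - pi/2)^k.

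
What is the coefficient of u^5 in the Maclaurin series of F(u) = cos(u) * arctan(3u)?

2129/40

Take the Cauchy product of the two expansions.
F(0) = 0
F′(0) = 3
F′′(0) = 0
F′′′(0) = -63
F^(4)(0) = 0
F^(5)(0) = 6387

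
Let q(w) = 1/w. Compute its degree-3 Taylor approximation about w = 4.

Apply the Taylor formula c_k = f^(k)(a)/k!.
q(4) = 1/4
q′(4) = -1/16
q′′(4) = 1/32
q′′′(4) = -3/128
Then c_k = q^(k)(4)/k! gives each Taylor coefficient.

-(w - 4)^3/256 + (w - 4)^2/64 - (w - 4)/16 + 1/4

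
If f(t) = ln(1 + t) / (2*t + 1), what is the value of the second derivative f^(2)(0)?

Expand 1/(denominator) as a geometric series and multiply by the numerator's series.
The coefficient of t^2 in the expansion is -5/2, so f′′(0) = 2! * (-5/2) = -5.

-5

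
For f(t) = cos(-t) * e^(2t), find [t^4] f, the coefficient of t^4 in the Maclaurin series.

-7/24

Multiply the two series term by term and collect like powers.
f(0) = 1
f′(0) = 2
f′′(0) = 3
f′′′(0) = 2
f^(4)(0) = -7
So c_4 = f^(4)(0)/4! = -7/24.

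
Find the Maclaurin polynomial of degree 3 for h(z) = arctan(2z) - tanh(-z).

-3*z^3 + 3*z

Combine the two series term by term.
h(0) = 0
h′(0) = 3
h′′(0) = 0
h′′′(0) = -18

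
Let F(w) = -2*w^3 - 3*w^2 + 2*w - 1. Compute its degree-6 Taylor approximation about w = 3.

-2*(w - 3)^3 - 21*(w - 3)^2 - 70*(w - 3) - 76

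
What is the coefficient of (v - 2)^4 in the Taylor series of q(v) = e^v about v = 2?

e^(2)/24

q(2) = e^(2)
q′(2) = e^(2)
q′′(2) = e^(2)
q′′′(2) = e^(2)
q^(4)(2) = e^(2)
So c_4 = q^(4)(2)/4! = e^(2)/24.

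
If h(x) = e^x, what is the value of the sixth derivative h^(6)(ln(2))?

From the series, [(x - ln(2))^6] h = 1/360; multiply by 6! = 720 to get 2.

2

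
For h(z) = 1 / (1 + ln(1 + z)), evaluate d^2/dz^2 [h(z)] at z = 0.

Write 1/(1+u) = 1 - u + u^2 - u^3 + ... and substitute the series for u.
From the series, [z^2] h = 3/2; multiply by 2! = 2 to get 3.

3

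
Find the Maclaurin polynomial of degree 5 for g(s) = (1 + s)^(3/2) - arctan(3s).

-62223*s^5/1280 + 3*s^4/128 + 143*s^3/16 + 3*s^2/8 - 3*s/2 + 1

Add the two expansions coefficient-wise.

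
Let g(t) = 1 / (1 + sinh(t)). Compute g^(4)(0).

Write 1/(1+u) = 1 - u + u^2 - u^3 + ... and substitute the series for u.
The coefficient of t^4 in the expansion is 4/3, so g^(4)(0) = 4! * (4/3) = 32.

32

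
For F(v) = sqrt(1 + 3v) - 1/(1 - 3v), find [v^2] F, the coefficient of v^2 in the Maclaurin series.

Expand each term separately and add.
F(0) = 0
F′(0) = -3/2
F′′(0) = -81/4
Then c_k = F^(k)(0)/k! gives each Taylor coefficient.

-81/8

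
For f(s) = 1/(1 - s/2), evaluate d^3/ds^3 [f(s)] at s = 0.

The coefficient of s^3 in the expansion is 1/8, so f′′′(0) = 3! * (1/8) = 3/4.

3/4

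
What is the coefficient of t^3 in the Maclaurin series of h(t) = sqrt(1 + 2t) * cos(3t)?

-4

Take the Cauchy product of the two expansions.
[t^0] = 1;  [t^1] = 1;  [t^2] = -5;  [t^3] = -4.
So c_3 = h′′′(0)/3! = -4.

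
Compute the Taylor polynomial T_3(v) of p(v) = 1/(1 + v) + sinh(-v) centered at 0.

-7*v^3/6 + v^2 - 2*v + 1

Add the two expansions coefficient-wise.
[v^0] = 1;  [v^1] = -2;  [v^2] = 1;  [v^3] = -7/6.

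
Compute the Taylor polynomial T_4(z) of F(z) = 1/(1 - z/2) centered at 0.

F(0) = 1
F′(0) = 1/2
F′′(0) = 1/2
F′′′(0) = 3/4
F^(4)(0) = 3/2

z^4/16 + z^3/8 + z^2/4 + z/2 + 1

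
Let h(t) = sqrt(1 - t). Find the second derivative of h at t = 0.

-1/4

From the series, [t^2] h = -1/8; multiply by 2! = 2 to get -1/4.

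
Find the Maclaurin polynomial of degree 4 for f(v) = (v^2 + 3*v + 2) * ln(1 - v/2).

-9*v^4/32 - 23*v^3/24 - 7*v^2/4 - v

Distribute the polynomial across the series and collect like powers.
f(0) = 0
f′(0) = -1
f′′(0) = -7/2
f′′′(0) = -23/4
f^(4)(0) = -27/4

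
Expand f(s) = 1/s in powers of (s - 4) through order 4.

(s - 4)^4/1024 - (s - 4)^3/256 + (s - 4)^2/64 - (s - 4)/16 + 1/4

Compute the successive derivatives at the expansion point and divide by k!.
f(4) = 1/4
f′(4) = -1/16
f′′(4) = 1/32
f′′′(4) = -3/128
f^(4)(4) = 3/128
Then c_k = f^(k)(4)/k! gives each Taylor coefficient.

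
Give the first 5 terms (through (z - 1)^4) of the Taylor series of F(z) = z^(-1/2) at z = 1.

35*(z - 1)^4/128 - 5*(z - 1)^3/16 + 3*(z - 1)^2/8 - (z - 1)/2 + 1

F(1) = 1
F′(1) = -1/2
F′′(1) = 3/4
F′′′(1) = -15/8
F^(4)(1) = 105/16
Dividing each by k! gives the coefficients c_0, ..., c_4.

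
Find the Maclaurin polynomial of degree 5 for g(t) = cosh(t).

g(0) = 1
g′(0) = 0
g′′(0) = 1
g′′′(0) = 0
g^(4)(0) = 1
g^(5)(0) = 0

t^4/24 + t^2/2 + 1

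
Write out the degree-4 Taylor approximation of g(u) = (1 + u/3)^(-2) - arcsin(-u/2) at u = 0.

Add the two expansions coefficient-wise.
g(0) = 1
g′(0) = -1/6
g′′(0) = 2/3
g′′′(0) = -55/72
g^(4)(0) = 40/27
Then c_k = g^(k)(0)/k! gives each Taylor coefficient.

5*u^4/81 - 55*u^3/432 + u^2/3 - u/6 + 1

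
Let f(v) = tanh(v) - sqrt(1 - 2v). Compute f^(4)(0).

15

Expand each term separately and add.
From the series, [v^4] f = 5/8; multiply by 4! = 24 to get 15.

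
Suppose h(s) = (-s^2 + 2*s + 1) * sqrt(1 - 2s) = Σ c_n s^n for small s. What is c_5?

Shift and add copies of the series according to the polynomial's terms.
[s^0] = 1;  [s^1] = 1;  [s^2] = -7/2;  [s^3] = -1/2;  [s^4] = -9/8;  [s^5] = -13/8.

-13/8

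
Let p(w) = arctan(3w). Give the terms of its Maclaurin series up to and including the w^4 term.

p(0) = 0
p′(0) = 3
p′′(0) = 0
p′′′(0) = -54
p^(4)(0) = 0
Dividing each by k! gives the coefficients c_0, ..., c_4.

-9*w^3 + 3*w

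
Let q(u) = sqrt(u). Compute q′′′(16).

3/8192

From the series, [(u - 16)^3] q = 1/16384; multiply by 3! = 6 to get 3/8192.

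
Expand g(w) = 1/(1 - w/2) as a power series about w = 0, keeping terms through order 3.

w^3/8 + w^2/4 + w/2 + 1

Compute the successive derivatives at the expansion point and divide by k!.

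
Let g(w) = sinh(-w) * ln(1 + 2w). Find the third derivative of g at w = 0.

12

Expand each factor separately, then convolve coefficients.
The coefficient of w^3 in the expansion is 2, so g′′′(0) = 3! * (2) = 12.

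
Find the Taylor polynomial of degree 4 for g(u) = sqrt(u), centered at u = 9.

-5*(u - 9)^4/279936 + (u - 9)^3/3888 - (u - 9)^2/216 + (u - 9)/6 + 3

g(9) = 3
g′(9) = 1/6
g′′(9) = -1/108
g′′′(9) = 1/648
g^(4)(9) = -5/11664
Dividing each by k! gives the coefficients c_0, ..., c_4.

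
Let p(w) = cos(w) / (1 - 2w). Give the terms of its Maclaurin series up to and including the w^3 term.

7*w^3 + 7*w^2/2 + 2*w + 1

Multiply the two series term by term and collect like powers.
p(0) = 1
p′(0) = 2
p′′(0) = 7
p′′′(0) = 42
Then c_k = p^(k)(0)/k! gives each Taylor coefficient.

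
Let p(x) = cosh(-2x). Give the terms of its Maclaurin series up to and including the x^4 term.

2*x^4/3 + 2*x^2 + 1

p(0) = 1
p′(0) = 0
p′′(0) = 4
p′′′(0) = 0
p^(4)(0) = 16
The Taylor polynomial is Σ p^(k)(0)/k! · x^k.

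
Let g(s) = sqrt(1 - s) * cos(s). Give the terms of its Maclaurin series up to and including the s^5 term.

Write out both Maclaurin series and multiply, keeping only the needed powers.
[s^0] = 1;  [s^1] = -1/2;  [s^2] = -5/8;  [s^3] = 3/16;  [s^4] = 25/384;  [s^5] = -13/768.

-13*s^5/768 + 25*s^4/384 + 3*s^3/16 - 5*s^2/8 - s/2 + 1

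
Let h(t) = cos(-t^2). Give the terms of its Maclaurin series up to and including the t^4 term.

1 - t^4/2

[t^0] = 1;  [t^1] = 0;  [t^2] = 0;  [t^3] = 0;  [t^4] = -1/2.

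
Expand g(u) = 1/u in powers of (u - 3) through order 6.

[(u - 3)^0] = 1/3;  [(u - 3)^1] = -1/9;  [(u - 3)^2] = 1/27;  [(u - 3)^3] = -1/81;  [(u - 3)^4] = 1/243;  [(u - 3)^5] = -1/729;  [(u - 3)^6] = 1/2187.

(u - 3)^6/2187 - (u - 3)^5/729 + (u - 3)^4/243 - (u - 3)^3/81 + (u - 3)^2/27 - (u - 3)/9 + 1/3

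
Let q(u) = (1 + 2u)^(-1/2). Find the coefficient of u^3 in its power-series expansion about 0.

q(0) = 1
q′(0) = -1
q′′(0) = 3
q′′′(0) = -15

-5/2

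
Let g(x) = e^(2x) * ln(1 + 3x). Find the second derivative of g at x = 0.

3

Expand each factor separately, then convolve coefficients.
The coefficient of x^2 in the expansion is 3/2, so g′′(0) = 2! * (3/2) = 3.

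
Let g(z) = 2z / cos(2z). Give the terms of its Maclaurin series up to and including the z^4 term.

Invert the denominator's series and multiply.
[z^0] = 0;  [z^1] = 2;  [z^2] = 0;  [z^3] = 4;  [z^4] = 0.

4*z^3 + 2*z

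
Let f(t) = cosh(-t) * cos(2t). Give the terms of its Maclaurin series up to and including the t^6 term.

Expand each factor separately, then convolve coefficients.
[t^0] = 1;  [t^1] = 0;  [t^2] = -3/2;  [t^3] = 0;  [t^4] = -7/24;  [t^5] = 0;  [t^6] = 13/80.

13*t^6/80 - 7*t^4/24 - 3*t^2/2 + 1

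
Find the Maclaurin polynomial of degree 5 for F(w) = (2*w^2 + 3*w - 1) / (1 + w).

Multiply each power in the prefactor through the base expansion.
F(0) = -1
F′(0) = 4
F′′(0) = -4
F′′′(0) = 12
F^(4)(0) = -48
F^(5)(0) = 240

2*w^5 - 2*w^4 + 2*w^3 - 2*w^2 + 4*w - 1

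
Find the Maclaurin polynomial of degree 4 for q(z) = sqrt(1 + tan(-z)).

-47*z^4/384 - 11*z^3/48 - z^2/8 - z/2 + 1

Substitute the inner expansion into the outer series and collect powers.
q(0) = 1
q′(0) = -1/2
q′′(0) = -1/4
q′′′(0) = -11/8
q^(4)(0) = -47/16
The Taylor polynomial is Σ q^(k)(0)/k! · z^k.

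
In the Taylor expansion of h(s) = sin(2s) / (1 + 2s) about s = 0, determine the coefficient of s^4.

Expand each factor separately, then convolve coefficients.
[s^0] = 0;  [s^1] = 2;  [s^2] = -4;  [s^3] = 20/3;  [s^4] = -40/3.

-40/3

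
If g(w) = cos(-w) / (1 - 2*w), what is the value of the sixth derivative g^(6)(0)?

Expand 1/(denominator) as a geometric series and multiply by the numerator's series.
From the series, [w^6] g = 40439/720; multiply by 6! = 720 to get 40439.

40439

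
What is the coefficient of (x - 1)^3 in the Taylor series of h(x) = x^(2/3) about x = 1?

4/81

Compute the successive derivatives at the expansion point and divide by k!.
h(1) = 1
h′(1) = 2/3
h′′(1) = -2/9
h′′′(1) = 8/27
So c_3 = h′′′(1)/3! = 4/81.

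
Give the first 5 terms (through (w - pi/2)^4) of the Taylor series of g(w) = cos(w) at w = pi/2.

(w - pi/2)^3/6 - (w - pi/2)

Differentiate repeatedly and evaluate at the center.
g(pi/2) = 0
g′(pi/2) = -1
g′′(pi/2) = 0
g′′′(pi/2) = 1
g^(4)(pi/2) = 0
Then c_k = g^(k)(pi/2)/k! gives each Taylor coefficient.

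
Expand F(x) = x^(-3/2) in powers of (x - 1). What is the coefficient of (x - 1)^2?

15/8

Apply the Taylor formula c_k = f^(k)(a)/k!.
F(1) = 1
F′(1) = -3/2
F′′(1) = 15/4
So c_2 = F′′(1)/2! = 15/8.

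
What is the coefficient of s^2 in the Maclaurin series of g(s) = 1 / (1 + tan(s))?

Use the geometric series for the reciprocal, then substitute.
g(0) = 1
g′(0) = -1
g′′(0) = 2
So c_2 = g′′(0)/2! = 1.

1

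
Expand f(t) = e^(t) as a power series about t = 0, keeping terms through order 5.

f(0) = 1
f′(0) = 1
f′′(0) = 1
f′′′(0) = 1
f^(4)(0) = 1
f^(5)(0) = 1
The Taylor polynomial is Σ f^(k)(0)/k! · t^k.

t^5/120 + t^4/24 + t^3/6 + t^2/2 + t + 1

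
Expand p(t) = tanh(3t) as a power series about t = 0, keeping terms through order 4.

-9*t^3 + 3*t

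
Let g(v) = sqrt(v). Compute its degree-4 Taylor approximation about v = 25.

-(v - 25)^4/2000000 + (v - 25)^3/50000 - (v - 25)^2/1000 + (v - 25)/10 + 5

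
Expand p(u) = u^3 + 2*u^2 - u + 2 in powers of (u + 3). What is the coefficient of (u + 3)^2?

-7

Compute the successive derivatives at the expansion point and divide by k!.
p(-3) = -4
p′(-3) = 14
p′′(-3) = -14
The Taylor polynomial is Σ p^(k)(-3)/k! · (u + 3)^k.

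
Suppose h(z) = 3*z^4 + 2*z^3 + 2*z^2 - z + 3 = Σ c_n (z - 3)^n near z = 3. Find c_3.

38

[(z - 3)^0] = 315;  [(z - 3)^1] = 389;  [(z - 3)^2] = 182;  [(z - 3)^3] = 38.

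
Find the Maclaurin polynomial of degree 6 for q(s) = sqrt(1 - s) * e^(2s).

Expand each factor separately, then convolve coefficients.
[s^0] = 1;  [s^1] = 3/2;  [s^2] = 7/8;  [s^3] = 1/48;  [s^4] = -53/128;  [s^5] = -1781/3840;  [s^6] = -16793/46080.

-16793*s^6/46080 - 1781*s^5/3840 - 53*s^4/128 + s^3/48 + 7*s^2/8 + 3*s/2 + 1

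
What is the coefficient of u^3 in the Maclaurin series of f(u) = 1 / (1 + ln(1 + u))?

-7/3

Expand as Σ (-1)^k u^k with u equal to the inner function's series.
[u^0] = 1;  [u^1] = -1;  [u^2] = 3/2;  [u^3] = -7/3.
So c_3 = f′′′(0)/3! = -7/3.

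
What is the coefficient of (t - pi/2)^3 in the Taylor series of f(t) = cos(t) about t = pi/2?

c_3 = f′′′(pi/2)/3! = 1/6.

1/6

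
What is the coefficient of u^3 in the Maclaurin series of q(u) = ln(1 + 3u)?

q(0) = 0
q′(0) = 3
q′′(0) = -9
q′′′(0) = 54
So c_3 = q′′′(0)/3! = 9.

9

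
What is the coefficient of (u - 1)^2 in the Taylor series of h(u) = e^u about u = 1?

e/2

h(1) = e
h′(1) = e
h′′(1) = e
So c_2 = h′′(1)/2! = e/2.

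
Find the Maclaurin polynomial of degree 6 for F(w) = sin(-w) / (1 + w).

Multiply the two series term by term and collect like powers.
F(0) = 0
F′(0) = -1
F′′(0) = 2
F′′′(0) = -5
F^(4)(0) = 20
F^(5)(0) = -101
F^(6)(0) = 606
The Taylor polynomial is Σ F^(k)(0)/k! · w^k.

101*w^6/120 - 101*w^5/120 + 5*w^4/6 - 5*w^3/6 + w^2 - w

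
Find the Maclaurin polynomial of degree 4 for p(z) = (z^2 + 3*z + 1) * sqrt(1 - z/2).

Multiply each power in the prefactor through the base expansion.
[z^0] = 1;  [z^1] = 11/4;  [z^2] = 7/32;  [z^3] = -45/128;  [z^4] = -117/2048.

-117*z^4/2048 - 45*z^3/128 + 7*z^2/32 + 11*z/4 + 1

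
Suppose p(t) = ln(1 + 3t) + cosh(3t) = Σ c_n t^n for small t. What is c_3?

9

Expand each term separately and add.
p(0) = 1
p′(0) = 3
p′′(0) = 0
p′′′(0) = 54
Dividing each by k! gives the coefficients c_0, ..., c_3.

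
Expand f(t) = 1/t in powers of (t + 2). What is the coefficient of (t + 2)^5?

-1/64

[(t + 2)^0] = -1/2;  [(t + 2)^1] = -1/4;  [(t + 2)^2] = -1/8;  [(t + 2)^3] = -1/16;  [(t + 2)^4] = -1/32;  [(t + 2)^5] = -1/64.
So c_5 = f^(5)(-2)/5! = -1/64.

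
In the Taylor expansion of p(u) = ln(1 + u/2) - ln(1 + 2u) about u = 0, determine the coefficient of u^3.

-21/8

Combine the two series term by term.
[u^0] = 0;  [u^1] = -3/2;  [u^2] = 15/8;  [u^3] = -21/8.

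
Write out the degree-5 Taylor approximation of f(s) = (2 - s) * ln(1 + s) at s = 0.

13*s^5/20 - 5*s^4/6 + 7*s^3/6 - 2*s^2 + 2*s

Distribute the polynomial across the series and collect like powers.
f(0) = 0
f′(0) = 2
f′′(0) = -4
f′′′(0) = 7
f^(4)(0) = -20
f^(5)(0) = 78
The Taylor polynomial is Σ f^(k)(0)/k! · s^k.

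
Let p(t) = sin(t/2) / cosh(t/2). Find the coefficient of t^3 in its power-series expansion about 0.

Invert the denominator's series and multiply.
p(0) = 0
p′(0) = 1/2
p′′(0) = 0
p′′′(0) = -1/2
So c_3 = p′′′(0)/3! = -1/12.

-1/12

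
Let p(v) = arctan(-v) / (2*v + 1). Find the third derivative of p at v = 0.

Expand 1/(denominator) as a geometric series and multiply by the numerator's series.
The coefficient of v^3 in the expansion is -11/3, so p′′′(0) = 3! * (-11/3) = -22.

-22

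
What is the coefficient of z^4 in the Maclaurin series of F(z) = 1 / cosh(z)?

Divide the numerator series by the denominator series (power-series long division).
F(0) = 1
F′(0) = 0
F′′(0) = -1
F′′′(0) = 0
F^(4)(0) = 5
So c_4 = F^(4)(0)/4! = 5/24.

5/24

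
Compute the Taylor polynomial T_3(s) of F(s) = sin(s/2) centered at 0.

F(0) = 0
F′(0) = 1/2
F′′(0) = 0
F′′′(0) = -1/8

-s^3/48 + s/2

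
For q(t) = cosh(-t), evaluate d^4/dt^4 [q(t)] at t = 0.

1

The coefficient of t^4 in the expansion is 1/24, so q^(4)(0) = 4! * (1/24) = 1.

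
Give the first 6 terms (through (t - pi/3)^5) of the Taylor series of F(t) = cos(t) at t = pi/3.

-sqrt(3)*(t - pi/3)^5/240 + (t - pi/3)^4/48 + sqrt(3)*(t - pi/3)^3/12 - (t - pi/3)^2/4 - sqrt(3)*(t - pi/3)/2 + 1/2

[(t - pi/3)^0] = 1/2;  [(t - pi/3)^1] = -sqrt(3)/2;  [(t - pi/3)^2] = -1/4;  [(t - pi/3)^3] = sqrt(3)/12;  [(t - pi/3)^4] = 1/48;  [(t - pi/3)^5] = -sqrt(3)/240.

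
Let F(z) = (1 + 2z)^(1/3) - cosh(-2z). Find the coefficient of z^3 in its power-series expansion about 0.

40/81

Combine the two series term by term.
F(0) = 0
F′(0) = 2/3
F′′(0) = -44/9
F′′′(0) = 80/27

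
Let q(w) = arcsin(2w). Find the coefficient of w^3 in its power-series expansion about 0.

[w^0] = 0;  [w^1] = 2;  [w^2] = 0;  [w^3] = 4/3.
So c_3 = q′′′(0)/3! = 4/3.

4/3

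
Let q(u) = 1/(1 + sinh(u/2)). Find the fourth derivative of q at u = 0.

2

Plug the Maclaurin series of the inner function into that of the outer and collect terms.
From the series, [u^4] q = 1/12; multiply by 4! = 24 to get 2.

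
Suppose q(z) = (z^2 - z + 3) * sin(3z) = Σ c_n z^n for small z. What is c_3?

-21/2

Distribute the polynomial across the series and collect like powers.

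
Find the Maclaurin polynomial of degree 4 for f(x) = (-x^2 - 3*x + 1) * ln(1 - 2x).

Distribute the polynomial across the series and collect like powers.
f(0) = 0
f′(0) = -2
f′′(0) = 8
f′′′(0) = 32
f^(4)(0) = 144

6*x^4 + 16*x^3/3 + 4*x^2 - 2*x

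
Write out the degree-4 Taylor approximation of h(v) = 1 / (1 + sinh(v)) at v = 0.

Use the geometric series for the reciprocal, then substitute.
h(0) = 1
h′(0) = -1
h′′(0) = 2
h′′′(0) = -7
h^(4)(0) = 32
Dividing each by k! gives the coefficients c_0, ..., c_4.

4*v^4/3 - 7*v^3/6 + v^2 - v + 1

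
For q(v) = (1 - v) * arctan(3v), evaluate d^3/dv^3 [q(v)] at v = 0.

Multiply each power in the prefactor through the base expansion.
From the series, [v^3] q = -9; multiply by 3! = 6 to get -54.

-54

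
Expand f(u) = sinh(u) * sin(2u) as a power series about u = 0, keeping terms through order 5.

-u^4 + 2*u^2

Take the Cauchy product of the two expansions.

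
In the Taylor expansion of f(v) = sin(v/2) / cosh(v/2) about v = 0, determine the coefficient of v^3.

Divide the numerator series by the denominator series (power-series long division).

-1/12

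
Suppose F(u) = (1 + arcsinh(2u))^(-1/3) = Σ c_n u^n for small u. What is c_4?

272/243

Plug the Maclaurin series of the inner function into that of the outer and collect terms.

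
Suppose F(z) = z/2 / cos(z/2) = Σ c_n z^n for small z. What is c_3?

1/16

Divide the numerator series by the denominator series (power-series long division).
F(0) = 0
F′(0) = 1/2
F′′(0) = 0
F′′′(0) = 3/8
So c_3 = F′′′(0)/3! = 1/16.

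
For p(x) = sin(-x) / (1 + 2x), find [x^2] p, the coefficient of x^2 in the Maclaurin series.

Take the Cauchy product of the two expansions.
p(0) = 0
p′(0) = -1
p′′(0) = 4
So c_2 = p′′(0)/2! = 2.

2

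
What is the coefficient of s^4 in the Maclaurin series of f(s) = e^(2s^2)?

Compute the successive derivatives at the expansion point and divide by k!.
[s^0] = 1;  [s^1] = 0;  [s^2] = 2;  [s^3] = 0;  [s^4] = 2.
So c_4 = f^(4)(0)/4! = 2.

2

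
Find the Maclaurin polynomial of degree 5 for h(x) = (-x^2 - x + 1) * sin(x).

7*x^5/40 + x^4/6 - 7*x^3/6 - x^2 + x

Distribute the polynomial across the series and collect like powers.
h(0) = 0
h′(0) = 1
h′′(0) = -2
h′′′(0) = -7
h^(4)(0) = 4
h^(5)(0) = 21
Dividing each by k! gives the coefficients c_0, ..., c_5.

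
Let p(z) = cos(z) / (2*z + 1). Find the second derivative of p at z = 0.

7

Use 1/(1 - r) = Σ r^k on the denominator, then take the Cauchy product.
From the series, [z^2] p = 7/2; multiply by 2! = 2 to get 7.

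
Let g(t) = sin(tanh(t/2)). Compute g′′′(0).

-3/8

Plug the Maclaurin series of the inner function into that of the outer and collect terms.
The coefficient of t^3 in the expansion is -1/16, so g′′′(0) = 3! * (-1/16) = -3/8.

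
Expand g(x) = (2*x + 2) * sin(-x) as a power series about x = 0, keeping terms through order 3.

x^3/3 - 2*x^2 - 2*x

Multiply each power in the prefactor through the base expansion.
g(0) = 0
g′(0) = -2
g′′(0) = -4
g′′′(0) = 2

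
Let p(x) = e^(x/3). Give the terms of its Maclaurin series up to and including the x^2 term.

x^2/18 + x/3 + 1

p(0) = 1
p′(0) = 1/3
p′′(0) = 1/9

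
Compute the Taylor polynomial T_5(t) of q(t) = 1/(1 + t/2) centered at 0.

q(0) = 1
q′(0) = -1/2
q′′(0) = 1/2
q′′′(0) = -3/4
q^(4)(0) = 3/2
q^(5)(0) = -15/4
Then c_k = q^(k)(0)/k! gives each Taylor coefficient.

-t^5/32 + t^4/16 - t^3/8 + t^2/4 - t/2 + 1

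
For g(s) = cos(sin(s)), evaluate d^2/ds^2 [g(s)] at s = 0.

Plug the Maclaurin series of the inner function into that of the outer and collect terms.
The coefficient of s^2 in the expansion is -1/2, so g′′(0) = 2! * (-1/2) = -1.

-1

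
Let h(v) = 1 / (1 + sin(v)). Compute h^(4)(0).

16

Write 1/(1+u) = 1 - u + u^2 - u^3 + ... and substitute the series for u.
The coefficient of v^4 in the expansion is 2/3, so h^(4)(0) = 4! * (2/3) = 16.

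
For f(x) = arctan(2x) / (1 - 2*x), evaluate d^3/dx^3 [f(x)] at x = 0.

32

Expand 1/(denominator) as a geometric series and multiply by the numerator's series.
From the series, [x^3] f = 16/3; multiply by 3! = 6 to get 32.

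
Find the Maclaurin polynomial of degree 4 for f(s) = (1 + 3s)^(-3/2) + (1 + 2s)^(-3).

Combine the two series term by term.

56235*s^4/128 - 2225*s^3/16 + 327*s^2/8 - 21*s/2 + 2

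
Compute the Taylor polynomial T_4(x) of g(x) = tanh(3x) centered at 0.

-9*x^3 + 3*x

Apply the Taylor formula c_k = f^(k)(a)/k!.
g(0) = 0
g′(0) = 3
g′′(0) = 0
g′′′(0) = -54
g^(4)(0) = 0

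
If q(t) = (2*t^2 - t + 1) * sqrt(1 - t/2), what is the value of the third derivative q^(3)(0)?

-183/64

Multiply each power in the prefactor through the base expansion.
From the series, [t^3] q = -61/128; multiply by 3! = 6 to get -183/64.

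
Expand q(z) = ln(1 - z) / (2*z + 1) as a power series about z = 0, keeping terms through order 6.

Use 1/(1 - r) = Σ r^k on the denominator, then take the Cauchy product.
q(0) = 0
q′(0) = -1
q′′(0) = 3
q′′′(0) = -20
q^(4)(0) = 154
q^(5)(0) = -1564
q^(6)(0) = 18648
The Taylor polynomial is Σ q^(k)(0)/k! · z^k.

259*z^6/10 - 391*z^5/30 + 77*z^4/12 - 10*z^3/3 + 3*z^2/2 - z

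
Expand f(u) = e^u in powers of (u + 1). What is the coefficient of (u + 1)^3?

f(-1) = e^(-1)
f′(-1) = e^(-1)
f′′(-1) = e^(-1)
f′′′(-1) = e^(-1)

e^(-1)/6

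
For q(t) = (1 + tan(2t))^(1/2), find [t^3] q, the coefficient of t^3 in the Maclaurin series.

11/6

Plug the Maclaurin series of the inner function into that of the outer and collect terms.
q(0) = 1
q′(0) = 1
q′′(0) = -1
q′′′(0) = 11
So c_3 = q′′′(0)/3! = 11/6.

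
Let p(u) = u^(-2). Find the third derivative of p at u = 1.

The coefficient of (u - 1)^3 in the expansion is -4, so p′′′(1) = 3! * (-4) = -24.

-24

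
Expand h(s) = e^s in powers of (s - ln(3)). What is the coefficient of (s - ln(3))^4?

[(s - ln(3))^0] = 3;  [(s - ln(3))^1] = 3;  [(s - ln(3))^2] = 3/2;  [(s - ln(3))^3] = 1/2;  [(s - ln(3))^4] = 1/8.
So c_4 = h^(4)(ln(3))/4! = 1/8.

1/8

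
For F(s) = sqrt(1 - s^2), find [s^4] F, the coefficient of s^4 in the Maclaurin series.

F(0) = 1
F′(0) = 0
F′′(0) = -1
F′′′(0) = 0
F^(4)(0) = -3
The Taylor polynomial is Σ F^(k)(0)/k! · s^k.

-1/8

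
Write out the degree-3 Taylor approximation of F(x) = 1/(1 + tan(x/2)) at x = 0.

Plug the Maclaurin series of the inner function into that of the outer and collect terms.
[x^0] = 1;  [x^1] = -1/2;  [x^2] = 1/4;  [x^3] = -1/6.

-x^3/6 + x^2/4 - x/2 + 1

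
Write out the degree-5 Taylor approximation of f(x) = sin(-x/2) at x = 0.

Apply the Taylor formula c_k = f^(k)(a)/k!.
f(0) = 0
f′(0) = -1/2
f′′(0) = 0
f′′′(0) = 1/8
f^(4)(0) = 0
f^(5)(0) = -1/32
Dividing each by k! gives the coefficients c_0, ..., c_5.

-x^5/3840 + x^3/48 - x/2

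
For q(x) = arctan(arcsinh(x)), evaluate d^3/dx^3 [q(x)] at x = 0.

-3

Compose series: expand the inner function first, then feed it into the outer expansion.
The coefficient of x^3 in the expansion is -1/2, so q′′′(0) = 3! * (-1/2) = -3.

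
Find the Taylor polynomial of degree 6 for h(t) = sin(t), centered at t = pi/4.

Compute the successive derivatives at the expansion point and divide by k!.
[(t - pi/4)^0] = sqrt(2)/2;  [(t - pi/4)^1] = sqrt(2)/2;  [(t - pi/4)^2] = -sqrt(2)/4;  [(t - pi/4)^3] = -sqrt(2)/12;  [(t - pi/4)^4] = sqrt(2)/48;  [(t - pi/4)^5] = sqrt(2)/240;  [(t - pi/4)^6] = -sqrt(2)/1440.

-sqrt(2)*(t - pi/4)^6/1440 + sqrt(2)*(t - pi/4)^5/240 + sqrt(2)*(t - pi/4)^4/48 - sqrt(2)*(t - pi/4)^3/12 - sqrt(2)*(t - pi/4)^2/4 + sqrt(2)*(t - pi/4)/2 + sqrt(2)/2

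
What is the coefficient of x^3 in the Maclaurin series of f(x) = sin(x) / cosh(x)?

-2/3

Divide the numerator series by the denominator series (power-series long division).
f(0) = 0
f′(0) = 1
f′′(0) = 0
f′′′(0) = -4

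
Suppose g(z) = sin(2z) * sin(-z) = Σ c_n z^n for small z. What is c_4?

Take the Cauchy product of the two expansions.
g(0) = 0
g′(0) = 0
g′′(0) = -4
g′′′(0) = 0
g^(4)(0) = 40
So c_4 = g^(4)(0)/4! = 5/3.

5/3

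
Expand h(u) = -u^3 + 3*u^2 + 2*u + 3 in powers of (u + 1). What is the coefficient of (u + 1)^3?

-1

Differentiate repeatedly and evaluate at the center.
h(-1) = 5
h′(-1) = -7
h′′(-1) = 12
h′′′(-1) = -6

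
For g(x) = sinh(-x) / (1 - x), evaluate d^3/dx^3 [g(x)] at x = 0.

-7

Multiply the two series term by term and collect like powers.
From the series, [x^3] g = -7/6; multiply by 3! = 6 to get -7.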